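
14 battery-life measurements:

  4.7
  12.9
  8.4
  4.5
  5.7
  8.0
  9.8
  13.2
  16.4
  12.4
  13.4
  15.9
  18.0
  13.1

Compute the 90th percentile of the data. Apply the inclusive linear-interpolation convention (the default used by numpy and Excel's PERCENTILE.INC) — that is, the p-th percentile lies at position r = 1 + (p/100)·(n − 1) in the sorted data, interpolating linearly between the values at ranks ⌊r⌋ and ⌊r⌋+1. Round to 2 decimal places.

Sorted: 4.5, 4.7, 5.7, 8.0, 8.4, 9.8, 12.4, 12.9, 13.1, 13.2, 13.4, 15.9, 16.4, 18.0.
n = 14.
r = 1 + (90/100)·(14 − 1) = 1 + 11.7 = 12.7.
Rank 12 is 15.9 and rank 13 is 16.4.
Interpolate: 15.9 + 0.7·(16.4 − 15.9) = 15.9 + 0.7·0.5 = 16.25.

16.25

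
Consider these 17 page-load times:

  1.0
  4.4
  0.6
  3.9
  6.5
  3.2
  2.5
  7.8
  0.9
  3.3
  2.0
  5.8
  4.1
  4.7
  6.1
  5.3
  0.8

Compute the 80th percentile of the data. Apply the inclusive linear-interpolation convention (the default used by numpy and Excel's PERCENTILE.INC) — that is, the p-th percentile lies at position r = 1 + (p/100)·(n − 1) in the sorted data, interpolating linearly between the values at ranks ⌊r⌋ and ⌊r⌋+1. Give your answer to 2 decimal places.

Sorted: 0.6, 0.8, 0.9, 1.0, 2.0, 2.5, 3.2, 3.3, 3.9, 4.1, 4.4, 4.7, 5.3, 5.8, 6.1, 6.5, 7.8.
n = 17.
r = 1 + (80/100)·(17 − 1) = 1 + 12.8 = 13.8.
Rank 13 is 5.3 and rank 14 is 5.8.
Interpolate: 5.3 + 0.8·(5.8 − 5.3) = 5.3 + 0.8·0.5 = 5.7.

5.70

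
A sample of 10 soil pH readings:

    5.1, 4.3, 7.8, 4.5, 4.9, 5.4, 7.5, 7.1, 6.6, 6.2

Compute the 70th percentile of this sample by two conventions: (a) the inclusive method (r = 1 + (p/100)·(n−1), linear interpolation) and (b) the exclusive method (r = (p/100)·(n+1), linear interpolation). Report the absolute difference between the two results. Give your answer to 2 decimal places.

0.20

Sorted: 4.3, 4.5, 4.9, 5.1, 5.4, 6.2, 6.6, 7.1, 7.5, 7.8.
n = 10.
(a) r = 7.3; between ranks 7 (6.6) and 8 (7.1): 6.75.
(b) r = 7.7; between ranks 7 (6.6) and 8 (7.1): 6.95.
|6.75 − 6.95| = 0.2.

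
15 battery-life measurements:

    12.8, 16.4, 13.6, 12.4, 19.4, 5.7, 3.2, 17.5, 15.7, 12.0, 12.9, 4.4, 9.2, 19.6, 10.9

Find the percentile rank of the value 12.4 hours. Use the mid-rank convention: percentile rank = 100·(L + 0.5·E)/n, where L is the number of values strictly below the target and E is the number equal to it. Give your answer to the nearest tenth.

43.3

Sorted: 3.2, 4.4, 5.7, 9.2, 10.9, 12.0, 12.4, 12.8, 12.9, 13.6, 15.7, 16.4, 17.5, 19.4, 19.6.
Count below 12.4: L = 6; count equal: E = 1; n = 15.
Percentile rank = 100·(6 + 0.5·1)/15 = 100·6.5/15 = 43.33.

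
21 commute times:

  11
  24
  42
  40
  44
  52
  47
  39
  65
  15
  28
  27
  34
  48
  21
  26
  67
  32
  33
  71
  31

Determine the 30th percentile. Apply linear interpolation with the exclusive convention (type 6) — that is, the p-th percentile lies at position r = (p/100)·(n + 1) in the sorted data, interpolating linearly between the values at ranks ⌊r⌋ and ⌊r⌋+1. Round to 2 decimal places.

Sorted: 11, 15, 21, 24, 26, 27, 28, 31, 32, 33, 34, 39, 40, 42, 44, 47, 48, 52, 65, 67, 71.
n = 21.
r = (30/100)·(21 + 1) = 6.6.
Rank 6 is 27 and rank 7 is 28.
Interpolate: 27 + 0.6·(28 − 27) = 27 + 0.6·1 = 27.6.

27.60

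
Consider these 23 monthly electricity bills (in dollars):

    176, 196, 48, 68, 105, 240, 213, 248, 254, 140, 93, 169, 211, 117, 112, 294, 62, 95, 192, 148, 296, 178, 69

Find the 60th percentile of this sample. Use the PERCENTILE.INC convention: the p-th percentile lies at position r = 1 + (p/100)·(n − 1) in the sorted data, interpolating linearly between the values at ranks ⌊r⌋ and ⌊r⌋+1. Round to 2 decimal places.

Sorted: 48, 62, 68, 69, 93, 95, 105, 112, 117, 140, 148, 169, 176, 178, 192, 196, 211, 213, 240, 248, 254, 294, 296.
n = 23.
r = 1 + (60/100)·(23 − 1) = 1 + 13.2 = 14.2.
Rank 14 is 178 and rank 15 is 192.
Interpolate: 178 + 0.2·(192 − 178) = 178 + 0.2·14 = 180.8.

180.80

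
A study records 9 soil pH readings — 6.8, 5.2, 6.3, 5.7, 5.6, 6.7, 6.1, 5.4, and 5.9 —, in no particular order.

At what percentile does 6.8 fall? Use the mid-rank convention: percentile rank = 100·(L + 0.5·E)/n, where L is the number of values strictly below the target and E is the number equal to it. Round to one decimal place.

Sorted: 5.2, 5.4, 5.6, 5.7, 5.9, 6.1, 6.3, 6.7, 6.8.
Count below 6.8: L = 8; count equal: E = 1; n = 9.
Percentile rank = 100·(8 + 0.5·1)/9 = 100·8.5/9 = 94.44.

94.4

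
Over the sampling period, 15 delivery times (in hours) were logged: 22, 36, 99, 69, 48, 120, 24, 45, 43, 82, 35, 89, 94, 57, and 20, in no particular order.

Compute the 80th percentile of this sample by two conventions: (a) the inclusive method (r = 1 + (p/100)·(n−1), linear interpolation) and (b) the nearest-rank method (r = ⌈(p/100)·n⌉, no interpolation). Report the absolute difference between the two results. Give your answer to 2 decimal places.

1.00

Sorted: 20, 22, 24, 35, 36, 43, 45, 48, 57, 69, 82, 89, 94, 99, 120.
n = 15.
(a) r = 12.2; between ranks 12 (89) and 13 (94): 90.
(b) the nearest-rank method: rank 12 → 89.
|90 − 89| = 1.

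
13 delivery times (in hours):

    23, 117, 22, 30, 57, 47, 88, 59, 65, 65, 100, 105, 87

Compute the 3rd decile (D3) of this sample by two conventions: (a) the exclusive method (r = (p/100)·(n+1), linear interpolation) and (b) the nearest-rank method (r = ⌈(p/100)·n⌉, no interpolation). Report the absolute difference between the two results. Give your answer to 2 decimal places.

2.00

Sorted: 22, 23, 30, 47, 57, 59, 65, 65, 87, 88, 100, 105, 117.
n = 13.
(a) r = 4.2; between ranks 4 (47) and 5 (57): 49.
(b) the nearest-rank method: rank 4 → 47.
|49 − 47| = 2.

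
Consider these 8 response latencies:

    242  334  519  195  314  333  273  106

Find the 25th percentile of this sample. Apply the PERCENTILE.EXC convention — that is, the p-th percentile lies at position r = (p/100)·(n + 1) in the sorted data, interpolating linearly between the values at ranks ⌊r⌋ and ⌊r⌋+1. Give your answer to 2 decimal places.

206.75

Sorted: 106, 195, 242, 273, 314, 333, 334, 519.
n = 8.
r = (25/100)·(8 + 1) = 2.25.
Rank 2 is 195 and rank 3 is 242.
Interpolate: 195 + 0.25·(242 − 195) = 195 + 0.25·47 = 206.75.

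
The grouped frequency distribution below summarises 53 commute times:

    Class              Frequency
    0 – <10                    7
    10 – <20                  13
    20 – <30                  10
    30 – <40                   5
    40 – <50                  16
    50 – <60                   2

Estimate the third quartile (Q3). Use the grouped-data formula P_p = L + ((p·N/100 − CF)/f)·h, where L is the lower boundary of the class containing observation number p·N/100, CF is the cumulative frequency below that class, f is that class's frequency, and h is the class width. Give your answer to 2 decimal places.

N = 53; target position k = 75/100 · 53 = 39.75.
Cumulative frequencies: 7, 20, 30, 35, 51, 53.
Observation 39.75 falls in the class 40 – <50.
L = 40, CF = 35, f = 16, h = 10.
P75 = 40 + ((39.75 − 35)/16)·10 = 40 + 2.96875 = 42.9688.

42.97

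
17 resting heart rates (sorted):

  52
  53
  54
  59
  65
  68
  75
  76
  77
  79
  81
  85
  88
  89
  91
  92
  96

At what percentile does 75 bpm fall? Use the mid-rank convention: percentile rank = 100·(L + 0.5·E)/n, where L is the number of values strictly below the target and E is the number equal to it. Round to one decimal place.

38.2

Count below 75: L = 6; count equal: E = 1; n = 17.
Percentile rank = 100·(6 + 0.5·1)/17 = 100·6.5/17 = 38.24.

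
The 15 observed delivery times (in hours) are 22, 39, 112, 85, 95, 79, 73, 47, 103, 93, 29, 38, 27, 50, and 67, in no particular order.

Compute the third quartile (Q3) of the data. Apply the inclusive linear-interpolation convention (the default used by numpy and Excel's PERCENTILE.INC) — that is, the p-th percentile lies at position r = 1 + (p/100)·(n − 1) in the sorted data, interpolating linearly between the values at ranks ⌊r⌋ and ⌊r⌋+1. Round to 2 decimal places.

Sorted: 22, 27, 29, 38, 39, 47, 50, 67, 73, 79, 85, 93, 95, 103, 112.
n = 15.
r = 1 + (75/100)·(15 − 1) = 1 + 10.5 = 11.5.
Rank 11 is 85 and rank 12 is 93.
Interpolate: 85 + 0.5·(93 − 85) = 85 + 0.5·8 = 89.

89.00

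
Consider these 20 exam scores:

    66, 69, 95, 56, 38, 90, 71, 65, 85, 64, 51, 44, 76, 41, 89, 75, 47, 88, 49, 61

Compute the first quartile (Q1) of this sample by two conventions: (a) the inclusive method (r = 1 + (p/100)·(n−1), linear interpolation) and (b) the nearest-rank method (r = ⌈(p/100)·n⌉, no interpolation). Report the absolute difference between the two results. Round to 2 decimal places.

1.50

Sorted: 38, 41, 44, 47, 49, 51, 56, 61, 64, 65, 66, 69, 71, 75, 76, 85, 88, 89, 90, 95.
n = 20.
(a) r = 5.75; between ranks 5 (49) and 6 (51): 50.5.
(b) the nearest-rank method: rank 5 → 49.
|50.5 − 49| = 1.5.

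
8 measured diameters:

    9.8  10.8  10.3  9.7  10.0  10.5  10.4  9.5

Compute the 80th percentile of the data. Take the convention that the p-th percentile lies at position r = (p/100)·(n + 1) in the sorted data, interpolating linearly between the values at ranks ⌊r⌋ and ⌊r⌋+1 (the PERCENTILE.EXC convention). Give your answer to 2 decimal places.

10.56

Sorted: 9.5, 9.7, 9.8, 10.0, 10.3, 10.4, 10.5, 10.8.
n = 8.
r = (80/100)·(8 + 1) = 7.2.
Rank 7 is 10.5 and rank 8 is 10.8.
Interpolate: 10.5 + 0.2·(10.8 − 10.5) = 10.5 + 0.2·0.3 = 10.56.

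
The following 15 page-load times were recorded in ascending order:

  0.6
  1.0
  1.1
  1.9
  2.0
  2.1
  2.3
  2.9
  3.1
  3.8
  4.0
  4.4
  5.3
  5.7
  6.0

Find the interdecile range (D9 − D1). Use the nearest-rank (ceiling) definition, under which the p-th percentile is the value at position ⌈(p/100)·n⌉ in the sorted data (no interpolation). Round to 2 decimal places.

n = 15.
P10: rank ⌈10/100·15⌉ = 2 → 1.
P90: rank ⌈90/100·15⌉ = 14 → 5.7.
Difference: 5.7 − 1 = 4.7.

4.70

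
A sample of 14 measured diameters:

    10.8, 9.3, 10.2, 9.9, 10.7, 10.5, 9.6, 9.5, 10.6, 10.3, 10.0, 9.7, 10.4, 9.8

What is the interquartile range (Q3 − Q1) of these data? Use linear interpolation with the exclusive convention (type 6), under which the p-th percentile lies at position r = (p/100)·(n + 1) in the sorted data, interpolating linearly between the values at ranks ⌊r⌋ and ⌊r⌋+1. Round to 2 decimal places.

Sorted: 9.3, 9.5, 9.6, 9.7, 9.8, 9.9, 10.0, 10.2, 10.3, 10.4, 10.5, 10.6, 10.7, 10.8.
n = 14.
P25: r = 3.75; ranks 3–4 are 9.6, 9.7; interpolating gives 9.675.
P75: r = 11.25; ranks 11–12 are 10.5, 10.6; interpolating gives 10.525.
Difference: 10.525 − 9.675 = 0.85.

0.85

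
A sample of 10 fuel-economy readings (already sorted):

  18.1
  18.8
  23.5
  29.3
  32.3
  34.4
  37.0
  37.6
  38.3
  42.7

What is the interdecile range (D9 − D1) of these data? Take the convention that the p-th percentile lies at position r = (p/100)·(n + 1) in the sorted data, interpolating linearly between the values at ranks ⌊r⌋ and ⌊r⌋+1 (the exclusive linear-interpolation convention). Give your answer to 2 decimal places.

n = 10.
P10: r = 1.1; ranks 1–2 are 18.1, 18.8; interpolating gives 18.17.
P90: r = 9.9; ranks 9–10 are 38.3, 42.7; interpolating gives 42.26.
Difference: 42.26 − 18.17 = 24.09.

24.09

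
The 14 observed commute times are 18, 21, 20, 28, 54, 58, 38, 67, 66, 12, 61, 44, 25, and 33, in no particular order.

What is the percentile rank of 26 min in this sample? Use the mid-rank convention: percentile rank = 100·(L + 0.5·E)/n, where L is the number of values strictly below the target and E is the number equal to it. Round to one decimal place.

Sorted: 12, 18, 20, 21, 25, 28, 33, 38, 44, 54, 58, 61, 66, 67.
Count below 26: L = 5; count equal: E = 0; n = 14.
Percentile rank = 100·(5 + 0.5·0)/14 = 100·5/14 = 35.71.

35.7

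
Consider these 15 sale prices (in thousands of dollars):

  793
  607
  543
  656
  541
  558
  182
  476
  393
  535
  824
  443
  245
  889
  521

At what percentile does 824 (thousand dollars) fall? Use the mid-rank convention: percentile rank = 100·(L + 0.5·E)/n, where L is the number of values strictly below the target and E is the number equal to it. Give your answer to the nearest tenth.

90.0

Sorted: 182, 245, 393, 443, 476, 521, 535, 541, 543, 558, 607, 656, 793, 824, 889.
Count below 824: L = 13; count equal: E = 1; n = 15.
Percentile rank = 100·(13 + 0.5·1)/15 = 100·13.5/15 = 90.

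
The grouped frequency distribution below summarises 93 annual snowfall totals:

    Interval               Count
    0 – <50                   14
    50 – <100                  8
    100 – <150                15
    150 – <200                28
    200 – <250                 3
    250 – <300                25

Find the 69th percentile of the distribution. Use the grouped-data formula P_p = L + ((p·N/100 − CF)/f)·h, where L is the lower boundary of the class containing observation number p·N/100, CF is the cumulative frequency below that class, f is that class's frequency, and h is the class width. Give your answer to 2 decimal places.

198.52

N = 93; target position k = 69/100 · 93 = 64.17.
Cumulative frequencies: 14, 22, 37, 65, 68, 93.
Observation 64.17 falls in the class 150 – <200.
L = 150, CF = 37, f = 28, h = 50.
P69 = 150 + ((64.17 − 37)/28)·50 = 150 + 48.5179 = 198.518.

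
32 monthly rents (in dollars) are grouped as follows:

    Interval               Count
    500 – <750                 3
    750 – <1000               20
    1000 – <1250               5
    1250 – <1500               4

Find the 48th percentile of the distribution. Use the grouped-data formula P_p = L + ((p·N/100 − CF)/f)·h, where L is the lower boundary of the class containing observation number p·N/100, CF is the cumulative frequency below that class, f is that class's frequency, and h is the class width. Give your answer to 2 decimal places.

N = 32; target position k = 48/100 · 32 = 15.36.
Cumulative frequencies: 3, 23, 28, 32.
Observation 15.36 falls in the class 750 – <1000.
L = 750, CF = 3, f = 20, h = 250.
P48 = 750 + ((15.36 − 3)/20)·250 = 750 + 154.5 = 904.5.

904.50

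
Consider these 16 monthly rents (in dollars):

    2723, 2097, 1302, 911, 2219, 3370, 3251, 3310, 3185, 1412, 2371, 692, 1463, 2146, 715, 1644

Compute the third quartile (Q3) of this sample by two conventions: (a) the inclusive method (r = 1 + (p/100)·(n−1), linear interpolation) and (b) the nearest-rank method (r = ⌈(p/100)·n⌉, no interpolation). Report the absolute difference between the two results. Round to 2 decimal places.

115.50

Sorted: 692, 715, 911, 1302, 1412, 1463, 1644, 2097, 2146, 2219, 2371, 2723, 3185, 3251, 3310, 3370.
n = 16.
(a) r = 12.25; between ranks 12 (2723) and 13 (3185): 2838.5.
(b) the nearest-rank method: rank 12 → 2723.
|2838.5 − 2723| = 115.5.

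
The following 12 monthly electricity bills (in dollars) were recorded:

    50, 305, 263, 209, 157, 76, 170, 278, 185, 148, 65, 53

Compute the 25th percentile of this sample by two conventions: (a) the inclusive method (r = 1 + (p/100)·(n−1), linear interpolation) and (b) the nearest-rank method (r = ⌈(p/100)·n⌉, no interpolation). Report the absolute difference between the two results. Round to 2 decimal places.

8.25

Sorted: 50, 53, 65, 76, 148, 157, 170, 185, 209, 263, 278, 305.
n = 12.
(a) r = 3.75; between ranks 3 (65) and 4 (76): 73.25.
(b) the nearest-rank method: rank 3 → 65.
|73.25 − 65| = 8.25.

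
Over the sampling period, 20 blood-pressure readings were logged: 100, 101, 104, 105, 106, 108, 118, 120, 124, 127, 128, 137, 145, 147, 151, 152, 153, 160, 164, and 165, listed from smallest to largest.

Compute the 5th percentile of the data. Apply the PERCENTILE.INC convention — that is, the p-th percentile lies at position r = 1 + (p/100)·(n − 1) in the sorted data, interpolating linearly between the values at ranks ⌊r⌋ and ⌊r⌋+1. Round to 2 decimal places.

n = 20.
r = 1 + (5/100)·(20 − 1) = 1 + 0.95 = 1.95.
Rank 1 is 100 and rank 2 is 101.
Interpolate: 100 + 0.95·(101 − 100) = 100 + 0.95·1 = 100.95.

100.95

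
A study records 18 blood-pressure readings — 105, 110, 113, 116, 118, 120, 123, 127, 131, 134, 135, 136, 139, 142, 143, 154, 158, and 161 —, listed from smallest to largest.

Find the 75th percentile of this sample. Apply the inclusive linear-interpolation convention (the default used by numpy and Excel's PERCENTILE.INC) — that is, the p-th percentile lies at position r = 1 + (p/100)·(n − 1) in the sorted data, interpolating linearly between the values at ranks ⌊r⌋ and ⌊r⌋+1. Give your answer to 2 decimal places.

141.25

n = 18.
r = 1 + (75/100)·(18 − 1) = 1 + 12.75 = 13.75.
Rank 13 is 139 and rank 14 is 142.
Interpolate: 139 + 0.75·(142 − 139) = 139 + 0.75·3 = 141.25.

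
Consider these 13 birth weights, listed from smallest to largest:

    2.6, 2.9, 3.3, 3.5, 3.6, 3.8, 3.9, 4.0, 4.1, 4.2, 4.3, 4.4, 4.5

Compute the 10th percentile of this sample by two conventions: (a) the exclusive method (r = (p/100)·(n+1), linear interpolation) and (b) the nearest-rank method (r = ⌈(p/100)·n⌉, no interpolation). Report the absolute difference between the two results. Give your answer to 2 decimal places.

0.18

n = 13.
(a) r = 1.4; between ranks 1 (2.6) and 2 (2.9): 2.72.
(b) the nearest-rank method: rank 2 → 2.9.
|2.72 − 2.9| = 0.18.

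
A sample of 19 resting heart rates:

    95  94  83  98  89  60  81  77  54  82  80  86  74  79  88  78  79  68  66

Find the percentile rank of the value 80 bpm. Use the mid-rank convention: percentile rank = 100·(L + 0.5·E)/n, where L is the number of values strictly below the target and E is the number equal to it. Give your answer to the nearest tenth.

Sorted: 54, 60, 66, 68, 74, 77, 78, 79, 79, 80, 81, 82, 83, 86, 88, 89, 94, 95, 98.
Count below 80: L = 9; count equal: E = 1; n = 19.
Percentile rank = 100·(9 + 0.5·1)/19 = 100·9.5/19 = 50.

50.0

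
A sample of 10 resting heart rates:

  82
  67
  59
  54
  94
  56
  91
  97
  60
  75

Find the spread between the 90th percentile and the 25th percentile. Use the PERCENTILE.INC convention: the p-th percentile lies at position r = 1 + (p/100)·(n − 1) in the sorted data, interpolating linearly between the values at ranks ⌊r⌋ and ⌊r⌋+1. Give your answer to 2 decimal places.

35.05

Sorted: 54, 56, 59, 60, 67, 75, 82, 91, 94, 97.
n = 10.
P25: r = 3.25; ranks 3–4 are 59, 60; interpolating gives 59.25.
P90: r = 9.1; ranks 9–10 are 94, 97; interpolating gives 94.3.
Difference: 94.3 − 59.25 = 35.05.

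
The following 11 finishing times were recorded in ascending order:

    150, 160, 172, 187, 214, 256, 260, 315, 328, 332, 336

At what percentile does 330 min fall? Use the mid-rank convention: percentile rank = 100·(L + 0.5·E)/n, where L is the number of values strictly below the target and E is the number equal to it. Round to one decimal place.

81.8

Count below 330: L = 9; count equal: E = 0; n = 11.
Percentile rank = 100·(9 + 0.5·0)/11 = 100·9/11 = 81.82.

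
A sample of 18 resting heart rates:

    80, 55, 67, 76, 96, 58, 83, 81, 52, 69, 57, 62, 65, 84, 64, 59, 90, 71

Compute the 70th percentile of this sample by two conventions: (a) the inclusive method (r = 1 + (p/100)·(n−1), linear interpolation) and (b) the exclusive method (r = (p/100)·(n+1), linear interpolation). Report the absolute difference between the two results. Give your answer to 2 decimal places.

0.70

Sorted: 52, 55, 57, 58, 59, 62, 64, 65, 67, 69, 71, 76, 80, 81, 83, 84, 90, 96.
n = 18.
(a) r = 12.9; between ranks 12 (76) and 13 (80): 79.6.
(b) r = 13.3; between ranks 13 (80) and 14 (81): 80.3.
|79.6 − 80.3| = 0.7.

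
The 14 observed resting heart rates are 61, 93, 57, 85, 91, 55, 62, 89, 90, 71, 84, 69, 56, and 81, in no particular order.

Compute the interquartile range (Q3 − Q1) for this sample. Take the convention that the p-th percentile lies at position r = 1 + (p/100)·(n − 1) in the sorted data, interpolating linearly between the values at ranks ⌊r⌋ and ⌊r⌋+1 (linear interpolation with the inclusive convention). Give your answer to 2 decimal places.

26.75

Sorted: 55, 56, 57, 61, 62, 69, 71, 81, 84, 85, 89, 90, 91, 93.
n = 14.
P25: r = 4.25; ranks 4–5 are 61, 62; interpolating gives 61.25.
P75: r = 10.75; ranks 10–11 are 85, 89; interpolating gives 88.
Difference: 88 − 61.25 = 26.75.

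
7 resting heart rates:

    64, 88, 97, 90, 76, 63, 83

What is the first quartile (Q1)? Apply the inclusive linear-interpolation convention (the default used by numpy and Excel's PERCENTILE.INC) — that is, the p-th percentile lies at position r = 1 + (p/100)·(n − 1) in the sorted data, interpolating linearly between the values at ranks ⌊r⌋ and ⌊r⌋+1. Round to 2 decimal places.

70.00

Sorted: 63, 64, 76, 83, 88, 90, 97.
n = 7.
r = 1 + (25/100)·(7 − 1) = 1 + 1.5 = 2.5.
Rank 2 is 64 and rank 3 is 76.
Interpolate: 64 + 0.5·(76 − 64) = 64 + 0.5·12 = 70.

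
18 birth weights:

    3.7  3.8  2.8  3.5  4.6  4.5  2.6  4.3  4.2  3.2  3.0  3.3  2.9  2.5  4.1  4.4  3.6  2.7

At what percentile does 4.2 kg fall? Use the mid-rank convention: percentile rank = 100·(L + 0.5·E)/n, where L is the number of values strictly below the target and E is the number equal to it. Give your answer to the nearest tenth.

Sorted: 2.5, 2.6, 2.7, 2.8, 2.9, 3.0, 3.2, 3.3, 3.5, 3.6, 3.7, 3.8, 4.1, 4.2, 4.3, 4.4, 4.5, 4.6.
Count below 4.2: L = 13; count equal: E = 1; n = 18.
Percentile rank = 100·(13 + 0.5·1)/18 = 100·13.5/18 = 75.

75.0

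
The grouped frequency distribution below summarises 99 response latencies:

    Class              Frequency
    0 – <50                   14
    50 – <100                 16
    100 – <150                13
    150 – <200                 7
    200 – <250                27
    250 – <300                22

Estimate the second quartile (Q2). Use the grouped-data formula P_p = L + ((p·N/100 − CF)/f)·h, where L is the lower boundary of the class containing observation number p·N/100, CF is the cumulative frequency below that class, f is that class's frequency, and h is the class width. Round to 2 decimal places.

196.43

N = 99; target position k = 50/100 · 99 = 49.5.
Cumulative frequencies: 14, 30, 43, 50, 77, 99.
Observation 49.5 falls in the class 150 – <200.
L = 150, CF = 43, f = 7, h = 50.
P50 = 150 + ((49.5 − 43)/7)·50 = 150 + 46.4286 = 196.429.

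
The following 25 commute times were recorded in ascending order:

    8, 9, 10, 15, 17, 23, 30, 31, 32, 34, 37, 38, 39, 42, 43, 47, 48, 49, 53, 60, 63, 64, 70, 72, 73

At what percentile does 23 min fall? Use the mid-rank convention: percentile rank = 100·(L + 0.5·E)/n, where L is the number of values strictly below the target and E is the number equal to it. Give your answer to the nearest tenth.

22.0

Count below 23: L = 5; count equal: E = 1; n = 25.
Percentile rank = 100·(5 + 0.5·1)/25 = 100·5.5/25 = 22.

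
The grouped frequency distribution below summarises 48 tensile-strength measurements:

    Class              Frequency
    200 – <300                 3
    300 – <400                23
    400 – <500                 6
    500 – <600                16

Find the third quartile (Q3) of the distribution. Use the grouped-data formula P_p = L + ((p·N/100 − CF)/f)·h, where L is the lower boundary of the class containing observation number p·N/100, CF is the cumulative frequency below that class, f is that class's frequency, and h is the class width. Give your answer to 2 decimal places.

525.00

N = 48; target position k = 75/100 · 48 = 36.
Cumulative frequencies: 3, 26, 32, 48.
Observation 36 falls in the class 500 – <600.
L = 500, CF = 32, f = 16, h = 100.
P75 = 500 + ((36 − 32)/16)·100 = 500 + 25 = 525.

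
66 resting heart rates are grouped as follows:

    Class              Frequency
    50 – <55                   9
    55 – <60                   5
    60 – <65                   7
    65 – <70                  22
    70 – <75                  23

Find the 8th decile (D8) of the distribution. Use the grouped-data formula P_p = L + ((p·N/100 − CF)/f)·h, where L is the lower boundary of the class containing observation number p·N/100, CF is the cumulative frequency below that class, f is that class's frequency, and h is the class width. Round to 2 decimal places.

N = 66; target position k = 80/100 · 66 = 52.8.
Cumulative frequencies: 9, 14, 21, 43, 66.
Observation 52.8 falls in the class 70 – <75.
L = 70, CF = 43, f = 23, h = 5.
P80 = 70 + ((52.8 − 43)/23)·5 = 70 + 2.13043 = 72.1304.

72.13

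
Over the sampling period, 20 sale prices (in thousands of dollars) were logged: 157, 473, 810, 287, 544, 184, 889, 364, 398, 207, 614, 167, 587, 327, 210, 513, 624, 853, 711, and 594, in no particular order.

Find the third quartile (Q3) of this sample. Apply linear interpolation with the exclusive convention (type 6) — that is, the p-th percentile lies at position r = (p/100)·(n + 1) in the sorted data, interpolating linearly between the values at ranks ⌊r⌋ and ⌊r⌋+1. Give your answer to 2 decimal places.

Sorted: 157, 167, 184, 207, 210, 287, 327, 364, 398, 473, 513, 544, 587, 594, 614, 624, 711, 810, 853, 889.
n = 20.
r = (75/100)·(20 + 1) = 15.75.
Rank 15 is 614 and rank 16 is 624.
Interpolate: 614 + 0.75·(624 − 614) = 614 + 0.75·10 = 621.5.

621.50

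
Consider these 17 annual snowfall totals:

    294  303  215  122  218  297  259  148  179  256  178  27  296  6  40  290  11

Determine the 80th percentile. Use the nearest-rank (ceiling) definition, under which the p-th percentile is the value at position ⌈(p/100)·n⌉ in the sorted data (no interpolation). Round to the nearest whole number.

294

Sorted: 6, 11, 27, 40, 122, 148, 178, 179, 215, 218, 256, 259, 290, 294, 296, 297, 303.
n = 17.
Position = ⌈80/100 · 17⌉ = ⌈13.6⌉ = 14.
The value at rank 14 is 294.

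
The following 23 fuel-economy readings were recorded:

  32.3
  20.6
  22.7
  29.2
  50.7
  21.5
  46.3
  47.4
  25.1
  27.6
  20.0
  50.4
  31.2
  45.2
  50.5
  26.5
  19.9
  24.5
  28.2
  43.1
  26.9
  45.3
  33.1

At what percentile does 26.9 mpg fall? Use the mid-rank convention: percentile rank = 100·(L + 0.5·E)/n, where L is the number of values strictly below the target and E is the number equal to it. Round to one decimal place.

37.0

Sorted: 19.9, 20.0, 20.6, 21.5, 22.7, 24.5, 25.1, 26.5, 26.9, 27.6, 28.2, 29.2, 31.2, 32.3, 33.1, 43.1, 45.2, 45.3, 46.3, 47.4, 50.4, 50.5, 50.7.
Count below 26.9: L = 8; count equal: E = 1; n = 23.
Percentile rank = 100·(8 + 0.5·1)/23 = 100·8.5/23 = 36.96.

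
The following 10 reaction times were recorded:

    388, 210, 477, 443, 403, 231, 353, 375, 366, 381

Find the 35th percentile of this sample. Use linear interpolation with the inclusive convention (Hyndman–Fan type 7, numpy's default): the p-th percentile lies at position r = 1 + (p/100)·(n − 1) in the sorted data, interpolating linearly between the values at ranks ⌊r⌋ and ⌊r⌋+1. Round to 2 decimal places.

Sorted: 210, 231, 353, 366, 375, 381, 388, 403, 443, 477.
n = 10.
r = 1 + (35/100)·(10 − 1) = 1 + 3.15 = 4.15.
Rank 4 is 366 and rank 5 is 375.
Interpolate: 366 + 0.15·(375 − 366) = 366 + 0.15·9 = 367.35.

367.35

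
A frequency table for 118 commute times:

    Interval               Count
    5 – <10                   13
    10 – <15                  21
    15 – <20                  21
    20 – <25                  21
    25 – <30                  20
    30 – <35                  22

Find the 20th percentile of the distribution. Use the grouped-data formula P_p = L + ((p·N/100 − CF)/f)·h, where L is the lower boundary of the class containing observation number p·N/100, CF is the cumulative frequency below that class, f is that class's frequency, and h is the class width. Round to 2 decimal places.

N = 118; target position k = 20/100 · 118 = 23.6.
Cumulative frequencies: 13, 34, 55, 76, 96, 118.
Observation 23.6 falls in the class 10 – <15.
L = 10, CF = 13, f = 21, h = 5.
P20 = 10 + ((23.6 − 13)/21)·5 = 10 + 2.52381 = 12.5238.

12.52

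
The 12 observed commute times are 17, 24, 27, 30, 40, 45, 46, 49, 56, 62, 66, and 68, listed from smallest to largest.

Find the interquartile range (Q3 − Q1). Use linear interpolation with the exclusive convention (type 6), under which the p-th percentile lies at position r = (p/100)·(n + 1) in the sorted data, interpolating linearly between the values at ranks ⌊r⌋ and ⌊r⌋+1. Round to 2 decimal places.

n = 12.
P25: r = 3.25; ranks 3–4 are 27, 30; interpolating gives 27.75.
P75: r = 9.75; ranks 9–10 are 56, 62; interpolating gives 60.5.
Difference: 60.5 − 27.75 = 32.75.

32.75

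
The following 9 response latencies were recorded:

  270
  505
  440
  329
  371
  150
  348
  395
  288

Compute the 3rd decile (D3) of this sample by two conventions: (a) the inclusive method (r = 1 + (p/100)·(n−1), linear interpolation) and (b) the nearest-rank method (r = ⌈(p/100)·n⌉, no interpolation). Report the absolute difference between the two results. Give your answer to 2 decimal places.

Sorted: 150, 270, 288, 329, 348, 371, 395, 440, 505.
n = 9.
(a) r = 3.4; between ranks 3 (288) and 4 (329): 304.4.
(b) the nearest-rank method: rank 3 → 288.
|304.4 − 288| = 16.4.

16.40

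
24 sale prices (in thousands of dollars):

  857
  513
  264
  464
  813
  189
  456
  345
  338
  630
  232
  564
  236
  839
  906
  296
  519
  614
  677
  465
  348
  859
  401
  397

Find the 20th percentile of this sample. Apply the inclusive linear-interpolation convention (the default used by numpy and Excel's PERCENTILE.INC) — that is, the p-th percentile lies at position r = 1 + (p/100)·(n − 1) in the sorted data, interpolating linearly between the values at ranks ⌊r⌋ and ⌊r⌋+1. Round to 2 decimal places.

321.20

Sorted: 189, 232, 236, 264, 296, 338, 345, 348, 397, 401, 456, 464, 465, 513, 519, 564, 614, 630, 677, 813, 839, 857, 859, 906.
n = 24.
r = 1 + (20/100)·(24 − 1) = 1 + 4.6 = 5.6.
Rank 5 is 296 and rank 6 is 338.
Interpolate: 296 + 0.6·(338 − 296) = 296 + 0.6·42 = 321.2.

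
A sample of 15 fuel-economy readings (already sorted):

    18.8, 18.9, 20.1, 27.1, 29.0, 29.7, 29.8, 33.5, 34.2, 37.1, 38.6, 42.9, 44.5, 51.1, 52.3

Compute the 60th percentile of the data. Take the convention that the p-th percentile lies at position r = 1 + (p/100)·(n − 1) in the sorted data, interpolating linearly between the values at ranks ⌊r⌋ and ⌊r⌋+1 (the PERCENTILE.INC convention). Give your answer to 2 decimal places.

35.36

n = 15.
r = 1 + (60/100)·(15 − 1) = 1 + 8.4 = 9.4.
Rank 9 is 34.2 and rank 10 is 37.1.
Interpolate: 34.2 + 0.4·(37.1 − 34.2) = 34.2 + 0.4·2.9 = 35.36.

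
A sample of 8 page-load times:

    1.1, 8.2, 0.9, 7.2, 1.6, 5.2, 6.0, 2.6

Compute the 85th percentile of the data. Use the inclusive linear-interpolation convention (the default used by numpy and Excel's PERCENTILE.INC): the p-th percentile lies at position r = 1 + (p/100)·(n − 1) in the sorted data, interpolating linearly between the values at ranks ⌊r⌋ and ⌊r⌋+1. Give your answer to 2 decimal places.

Sorted: 0.9, 1.1, 1.6, 2.6, 5.2, 6.0, 7.2, 8.2.
n = 8.
r = 1 + (85/100)·(8 − 1) = 1 + 5.95 = 6.95.
Rank 6 is 6.0 and rank 7 is 7.2.
Interpolate: 6.0 + 0.95·(7.2 − 6.0) = 6.0 + 0.95·1.2 = 7.14.

7.14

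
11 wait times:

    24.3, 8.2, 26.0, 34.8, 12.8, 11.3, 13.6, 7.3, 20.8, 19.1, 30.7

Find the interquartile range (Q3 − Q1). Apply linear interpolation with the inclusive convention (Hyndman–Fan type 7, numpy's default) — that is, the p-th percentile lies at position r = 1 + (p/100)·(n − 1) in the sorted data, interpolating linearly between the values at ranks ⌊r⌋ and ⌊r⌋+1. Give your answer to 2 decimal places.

13.10

Sorted: 7.3, 8.2, 11.3, 12.8, 13.6, 19.1, 20.8, 24.3, 26.0, 30.7, 34.8.
n = 11.
P25: r = 3.5; ranks 3–4 are 11.3, 12.8; interpolating gives 12.05.
P75: r = 8.5; ranks 8–9 are 24.3, 26.0; interpolating gives 25.15.
Difference: 25.15 − 12.05 = 13.1.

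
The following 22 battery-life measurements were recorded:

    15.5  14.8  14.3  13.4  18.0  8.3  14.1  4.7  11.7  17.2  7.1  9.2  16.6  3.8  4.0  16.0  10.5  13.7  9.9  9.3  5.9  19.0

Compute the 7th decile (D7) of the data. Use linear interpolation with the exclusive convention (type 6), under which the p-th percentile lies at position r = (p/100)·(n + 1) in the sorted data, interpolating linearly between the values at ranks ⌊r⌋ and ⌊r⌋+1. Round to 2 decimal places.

14.87

Sorted: 3.8, 4.0, 4.7, 5.9, 7.1, 8.3, 9.2, 9.3, 9.9, 10.5, 11.7, 13.4, 13.7, 14.1, 14.3, 14.8, 15.5, 16.0, 16.6, 17.2, 18.0, 19.0.
n = 22.
r = (70/100)·(22 + 1) = 16.1.
Rank 16 is 14.8 and rank 17 is 15.5.
Interpolate: 14.8 + 0.1·(15.5 − 14.8) = 14.8 + 0.1·0.7 = 14.87.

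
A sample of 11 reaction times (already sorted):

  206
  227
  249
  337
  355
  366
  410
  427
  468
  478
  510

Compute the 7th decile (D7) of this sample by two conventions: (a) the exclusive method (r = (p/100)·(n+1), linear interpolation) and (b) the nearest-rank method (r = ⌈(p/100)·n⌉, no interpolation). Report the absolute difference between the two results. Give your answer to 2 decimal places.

n = 11.
(a) r = 8.4; between ranks 8 (427) and 9 (468): 443.4.
(b) the nearest-rank method: rank 8 → 427.
|443.4 − 427| = 16.4.

16.40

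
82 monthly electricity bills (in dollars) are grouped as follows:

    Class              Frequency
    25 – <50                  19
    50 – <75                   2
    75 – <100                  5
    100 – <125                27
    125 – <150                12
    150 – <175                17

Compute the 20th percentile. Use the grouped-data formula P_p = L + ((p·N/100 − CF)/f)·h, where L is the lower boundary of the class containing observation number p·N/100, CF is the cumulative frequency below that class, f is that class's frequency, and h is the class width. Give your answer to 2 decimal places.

46.58

N = 82; target position k = 20/100 · 82 = 16.4.
Cumulative frequencies: 19, 21, 26, 53, 65, 82.
Observation 16.4 falls in the class 25 – <50.
L = 25, CF = 0, f = 19, h = 25.
P20 = 25 + ((16.4 − 0)/19)·25 = 25 + 21.5789 = 46.5789.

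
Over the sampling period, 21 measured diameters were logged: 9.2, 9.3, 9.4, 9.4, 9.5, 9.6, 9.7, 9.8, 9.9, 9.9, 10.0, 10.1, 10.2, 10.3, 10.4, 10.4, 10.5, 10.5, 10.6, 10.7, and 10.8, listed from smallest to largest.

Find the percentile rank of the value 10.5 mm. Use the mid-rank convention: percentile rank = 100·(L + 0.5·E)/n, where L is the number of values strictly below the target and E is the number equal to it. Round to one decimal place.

81.0

Count below 10.5: L = 16; count equal: E = 2; n = 21.
Percentile rank = 100·(16 + 0.5·2)/21 = 100·17/21 = 80.95.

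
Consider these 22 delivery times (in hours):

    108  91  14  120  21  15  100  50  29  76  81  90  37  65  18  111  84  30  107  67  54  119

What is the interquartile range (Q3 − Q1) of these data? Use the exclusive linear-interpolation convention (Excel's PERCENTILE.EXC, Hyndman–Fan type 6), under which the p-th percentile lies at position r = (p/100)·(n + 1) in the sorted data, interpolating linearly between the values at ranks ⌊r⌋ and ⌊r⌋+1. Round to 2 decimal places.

Sorted: 14, 15, 18, 21, 29, 30, 37, 50, 54, 65, 67, 76, 81, 84, 90, 91, 100, 107, 108, 111, 119, 120.
n = 22.
P25: r = 5.75; ranks 5–6 are 29, 30; interpolating gives 29.75.
P75: r = 17.25; ranks 17–18 are 100, 107; interpolating gives 101.75.
Difference: 101.75 − 29.75 = 72.

72.00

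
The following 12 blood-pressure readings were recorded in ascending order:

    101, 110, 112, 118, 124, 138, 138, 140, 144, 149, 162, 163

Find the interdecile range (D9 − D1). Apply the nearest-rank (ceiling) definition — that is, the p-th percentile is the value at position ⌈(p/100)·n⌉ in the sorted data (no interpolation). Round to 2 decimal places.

n = 12.
P10: rank ⌈10/100·12⌉ = 2 → 110.
P90: rank ⌈90/100·12⌉ = 11 → 162.
Difference: 162 − 110 = 52.

52.00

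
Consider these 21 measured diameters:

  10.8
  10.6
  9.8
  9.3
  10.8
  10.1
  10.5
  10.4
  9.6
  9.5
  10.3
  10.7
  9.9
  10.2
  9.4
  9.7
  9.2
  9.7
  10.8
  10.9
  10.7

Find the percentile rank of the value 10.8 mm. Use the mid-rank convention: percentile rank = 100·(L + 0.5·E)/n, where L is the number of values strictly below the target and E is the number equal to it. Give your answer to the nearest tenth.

Sorted: 9.2, 9.3, 9.4, 9.5, 9.6, 9.7, 9.7, 9.8, 9.9, 10.1, 10.2, 10.3, 10.4, 10.5, 10.6, 10.7, 10.7, 10.8, 10.8, 10.8, 10.9.
Count below 10.8: L = 17; count equal: E = 3; n = 21.
Percentile rank = 100·(17 + 0.5·3)/21 = 100·18.5/21 = 88.1.

88.1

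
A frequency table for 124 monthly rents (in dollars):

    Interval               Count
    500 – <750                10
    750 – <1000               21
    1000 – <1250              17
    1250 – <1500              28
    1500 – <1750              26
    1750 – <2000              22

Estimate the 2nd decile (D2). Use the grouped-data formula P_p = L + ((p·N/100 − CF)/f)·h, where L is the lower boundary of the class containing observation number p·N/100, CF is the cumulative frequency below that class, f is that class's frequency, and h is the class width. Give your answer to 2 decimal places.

926.19

N = 124; target position k = 20/100 · 124 = 24.8.
Cumulative frequencies: 10, 31, 48, 76, 102, 124.
Observation 24.8 falls in the class 750 – <1000.
L = 750, CF = 10, f = 21, h = 250.
P20 = 750 + ((24.8 − 10)/21)·250 = 750 + 176.19 = 926.19.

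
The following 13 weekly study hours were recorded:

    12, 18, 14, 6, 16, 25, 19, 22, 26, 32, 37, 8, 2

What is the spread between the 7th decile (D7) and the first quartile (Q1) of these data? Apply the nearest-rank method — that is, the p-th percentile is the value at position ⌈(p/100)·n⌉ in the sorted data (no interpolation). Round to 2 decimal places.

Sorted: 2, 6, 8, 12, 14, 16, 18, 19, 22, 25, 26, 32, 37.
n = 13.
P25: rank ⌈25/100·13⌉ = 4 → 12.
P70: rank ⌈70/100·13⌉ = 10 → 25.
Difference: 25 − 12 = 13.

13.00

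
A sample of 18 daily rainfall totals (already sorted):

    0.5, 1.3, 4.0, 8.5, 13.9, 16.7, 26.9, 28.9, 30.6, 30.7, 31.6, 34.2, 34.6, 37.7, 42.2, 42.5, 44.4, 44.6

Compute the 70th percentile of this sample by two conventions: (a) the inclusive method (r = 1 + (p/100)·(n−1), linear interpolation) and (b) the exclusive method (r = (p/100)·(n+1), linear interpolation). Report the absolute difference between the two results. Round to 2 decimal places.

n = 18.
(a) r = 12.9; between ranks 12 (34.2) and 13 (34.6): 34.56.
(b) r = 13.3; between ranks 13 (34.6) and 14 (37.7): 35.53.
|34.56 − 35.53| = 0.97.

0.97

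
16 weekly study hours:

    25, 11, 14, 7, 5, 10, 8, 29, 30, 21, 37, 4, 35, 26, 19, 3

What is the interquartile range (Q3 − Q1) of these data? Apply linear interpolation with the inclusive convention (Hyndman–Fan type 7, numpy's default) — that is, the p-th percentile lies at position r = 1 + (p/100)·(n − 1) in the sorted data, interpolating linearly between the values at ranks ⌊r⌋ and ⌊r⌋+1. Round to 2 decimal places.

19.00

Sorted: 3, 4, 5, 7, 8, 10, 11, 14, 19, 21, 25, 26, 29, 30, 35, 37.
n = 16.
P25: r = 4.75; ranks 4–5 are 7, 8; interpolating gives 7.75.
P75: r = 12.25; ranks 12–13 are 26, 29; interpolating gives 26.75.
Difference: 26.75 − 7.75 = 19.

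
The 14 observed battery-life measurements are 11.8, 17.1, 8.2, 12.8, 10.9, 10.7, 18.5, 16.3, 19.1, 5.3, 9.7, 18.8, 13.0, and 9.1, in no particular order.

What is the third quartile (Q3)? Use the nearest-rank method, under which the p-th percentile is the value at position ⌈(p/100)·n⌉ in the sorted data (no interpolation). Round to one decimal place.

17.1

Sorted: 5.3, 8.2, 9.1, 9.7, 10.7, 10.9, 11.8, 12.8, 13.0, 16.3, 17.1, 18.5, 18.8, 19.1.
n = 14.
Position = ⌈75/100 · 14⌉ = ⌈10.5⌉ = 11.
The value at rank 11 is 17.1.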